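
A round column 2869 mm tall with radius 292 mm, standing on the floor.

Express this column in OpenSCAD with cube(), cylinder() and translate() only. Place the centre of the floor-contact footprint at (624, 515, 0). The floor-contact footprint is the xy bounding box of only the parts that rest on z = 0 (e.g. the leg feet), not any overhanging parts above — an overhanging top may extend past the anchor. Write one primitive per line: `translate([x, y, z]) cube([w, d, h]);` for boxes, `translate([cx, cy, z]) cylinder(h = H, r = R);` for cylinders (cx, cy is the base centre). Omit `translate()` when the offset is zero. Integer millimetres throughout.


translate([624, 515, 0]) cylinder(h = 2869, r = 292);


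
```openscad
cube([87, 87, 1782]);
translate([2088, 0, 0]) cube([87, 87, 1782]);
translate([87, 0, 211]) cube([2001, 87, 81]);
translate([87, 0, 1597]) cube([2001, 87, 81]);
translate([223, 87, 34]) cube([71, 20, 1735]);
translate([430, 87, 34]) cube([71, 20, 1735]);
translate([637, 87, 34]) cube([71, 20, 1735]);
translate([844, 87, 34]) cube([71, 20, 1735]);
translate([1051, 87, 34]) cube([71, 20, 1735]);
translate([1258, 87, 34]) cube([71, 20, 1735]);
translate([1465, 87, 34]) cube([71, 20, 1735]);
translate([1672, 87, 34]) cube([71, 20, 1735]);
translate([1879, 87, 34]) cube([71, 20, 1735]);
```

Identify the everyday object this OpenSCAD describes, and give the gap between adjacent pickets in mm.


A fence section. The picket gap is 136 mm.

Two posts, two rails, 9 pickets — a fence section. Span 2001 mm holds 9 pickets of 71 mm with 10 equal gaps: ⌊(2001 − 9·71) / 10⌋ = 136 mm.


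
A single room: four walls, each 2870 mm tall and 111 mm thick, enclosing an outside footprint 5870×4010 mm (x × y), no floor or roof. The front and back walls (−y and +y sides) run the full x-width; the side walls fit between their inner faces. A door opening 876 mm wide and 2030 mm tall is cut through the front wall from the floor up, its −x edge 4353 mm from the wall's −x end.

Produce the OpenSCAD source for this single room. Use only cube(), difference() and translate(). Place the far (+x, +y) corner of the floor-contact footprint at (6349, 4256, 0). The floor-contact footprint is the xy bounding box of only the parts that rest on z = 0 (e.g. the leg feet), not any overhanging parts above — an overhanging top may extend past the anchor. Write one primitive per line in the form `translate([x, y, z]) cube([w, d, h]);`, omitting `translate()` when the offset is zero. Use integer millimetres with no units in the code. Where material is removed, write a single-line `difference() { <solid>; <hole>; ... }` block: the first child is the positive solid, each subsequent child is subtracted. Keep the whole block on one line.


difference() { translate([479, 246, 0]) cube([5870, 111, 2870]); translate([4832, 246, 0]) cube([876, 111, 2030]); }
translate([479, 4145, 0]) cube([5870, 111, 2870]);
translate([479, 357, 0]) cube([111, 3788, 2870]);
translate([6238, 357, 0]) cube([111, 3788, 2870]);


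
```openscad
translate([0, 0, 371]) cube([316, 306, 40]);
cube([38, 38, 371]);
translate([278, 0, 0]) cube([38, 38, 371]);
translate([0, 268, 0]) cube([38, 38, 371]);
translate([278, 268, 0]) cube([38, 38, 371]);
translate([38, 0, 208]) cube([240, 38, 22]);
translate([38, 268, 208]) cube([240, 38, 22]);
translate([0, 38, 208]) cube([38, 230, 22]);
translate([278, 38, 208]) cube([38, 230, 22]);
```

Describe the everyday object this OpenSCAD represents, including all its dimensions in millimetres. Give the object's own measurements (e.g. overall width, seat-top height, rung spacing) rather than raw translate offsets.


A four-legged stool. The seat is a 316×306×40 mm slab whose top surface is at z = 411 mm; four square legs, each 38×38 mm in cross-section, run from the floor (z = 0) to the underside of the seat, each flush with a corner of the seat. Four stretchers, 38 mm wide and 22 mm tall, connect adjacent legs with their undersides at z = 208 mm, each running between the inner faces of the legs it joins and aligned with the legs' outer faces on the other axis.


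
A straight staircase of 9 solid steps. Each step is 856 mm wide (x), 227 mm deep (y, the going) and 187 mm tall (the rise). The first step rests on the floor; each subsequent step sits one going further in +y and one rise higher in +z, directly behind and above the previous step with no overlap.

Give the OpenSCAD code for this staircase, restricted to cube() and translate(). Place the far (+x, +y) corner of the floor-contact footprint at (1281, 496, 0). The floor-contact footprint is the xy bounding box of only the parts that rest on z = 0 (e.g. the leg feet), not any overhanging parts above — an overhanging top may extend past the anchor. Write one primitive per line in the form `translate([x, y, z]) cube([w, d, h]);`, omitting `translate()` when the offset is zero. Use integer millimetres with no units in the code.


translate([425, 269, 0]) cube([856, 227, 187]);
translate([425, 496, 187]) cube([856, 227, 187]);
translate([425, 723, 374]) cube([856, 227, 187]);
translate([425, 950, 561]) cube([856, 227, 187]);
translate([425, 1177, 748]) cube([856, 227, 187]);
translate([425, 1404, 935]) cube([856, 227, 187]);
translate([425, 1631, 1122]) cube([856, 227, 187]);
translate([425, 1858, 1309]) cube([856, 227, 187]);
translate([425, 2085, 1496]) cube([856, 227, 187]);


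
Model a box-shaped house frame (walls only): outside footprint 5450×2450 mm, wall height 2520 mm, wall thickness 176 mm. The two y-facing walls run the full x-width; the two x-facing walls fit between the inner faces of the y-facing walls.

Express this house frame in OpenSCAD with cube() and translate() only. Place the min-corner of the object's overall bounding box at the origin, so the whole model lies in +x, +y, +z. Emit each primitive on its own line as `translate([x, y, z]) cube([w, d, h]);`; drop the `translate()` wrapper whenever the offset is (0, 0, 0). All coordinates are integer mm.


cube([5450, 176, 2520]);
translate([0, 2274, 0]) cube([5450, 176, 2520]);
translate([0, 176, 0]) cube([176, 2098, 2520]);
translate([5274, 176, 0]) cube([176, 2098, 2520]);


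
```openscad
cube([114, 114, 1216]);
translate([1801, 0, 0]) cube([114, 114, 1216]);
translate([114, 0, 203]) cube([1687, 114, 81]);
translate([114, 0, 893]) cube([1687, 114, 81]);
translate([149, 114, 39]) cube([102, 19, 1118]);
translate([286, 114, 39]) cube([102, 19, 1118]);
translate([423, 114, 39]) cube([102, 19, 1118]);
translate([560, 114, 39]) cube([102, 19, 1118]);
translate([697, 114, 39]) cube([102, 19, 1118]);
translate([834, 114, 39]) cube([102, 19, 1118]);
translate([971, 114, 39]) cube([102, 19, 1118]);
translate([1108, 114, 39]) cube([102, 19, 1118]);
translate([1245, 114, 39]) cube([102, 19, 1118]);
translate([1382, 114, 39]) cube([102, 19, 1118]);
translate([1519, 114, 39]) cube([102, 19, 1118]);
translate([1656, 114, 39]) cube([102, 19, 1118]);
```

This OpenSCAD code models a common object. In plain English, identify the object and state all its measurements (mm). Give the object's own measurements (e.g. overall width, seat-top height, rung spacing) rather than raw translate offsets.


A fence section. Two 114×114 mm posts, 1216 mm tall, stand on the floor with a clear span of 1687 mm between their inner faces. Two horizontal rails of 114×81 mm section span the gap between the posts with their undersides at z = 203 mm and z = 893 mm, flush with the posts' −y face. 12 pickets, each 102 mm wide, 19 mm thick and 1118 mm tall, are fixed to the +y face of the rails with their bottoms at z = 39 mm, spaced across the span with a 35 mm gap after the −x post and between neighbouring pickets, with 43 mm left before the +x post.


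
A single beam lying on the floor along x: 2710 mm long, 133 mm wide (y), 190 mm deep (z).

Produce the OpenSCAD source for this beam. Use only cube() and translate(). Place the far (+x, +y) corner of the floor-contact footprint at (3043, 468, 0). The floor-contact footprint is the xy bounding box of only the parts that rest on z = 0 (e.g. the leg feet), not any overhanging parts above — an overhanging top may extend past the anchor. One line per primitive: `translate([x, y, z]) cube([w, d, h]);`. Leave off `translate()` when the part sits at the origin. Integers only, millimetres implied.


translate([333, 335, 0]) cube([2710, 133, 190]);


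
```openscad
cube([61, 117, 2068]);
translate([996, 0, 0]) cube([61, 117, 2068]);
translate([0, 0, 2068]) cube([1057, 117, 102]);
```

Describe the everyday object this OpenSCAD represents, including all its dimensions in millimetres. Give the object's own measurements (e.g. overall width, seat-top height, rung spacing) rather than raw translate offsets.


A door frame. The clear opening is 935 mm wide and 2068 mm high. Two 61 mm wide jambs, 117 mm deep, stand either side of the opening from the floor to the top of the opening. A 102 mm thick head sits across the top of both jambs, spanning the full outside width of the frame.


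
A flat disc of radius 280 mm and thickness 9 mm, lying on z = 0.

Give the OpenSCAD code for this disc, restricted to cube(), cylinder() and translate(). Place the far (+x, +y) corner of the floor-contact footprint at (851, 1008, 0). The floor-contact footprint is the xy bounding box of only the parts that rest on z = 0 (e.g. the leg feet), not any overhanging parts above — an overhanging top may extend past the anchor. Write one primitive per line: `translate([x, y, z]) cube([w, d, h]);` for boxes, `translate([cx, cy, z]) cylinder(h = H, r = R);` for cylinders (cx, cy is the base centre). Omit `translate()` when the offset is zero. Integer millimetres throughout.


translate([571, 728, 0]) cylinder(h = 9, r = 280);


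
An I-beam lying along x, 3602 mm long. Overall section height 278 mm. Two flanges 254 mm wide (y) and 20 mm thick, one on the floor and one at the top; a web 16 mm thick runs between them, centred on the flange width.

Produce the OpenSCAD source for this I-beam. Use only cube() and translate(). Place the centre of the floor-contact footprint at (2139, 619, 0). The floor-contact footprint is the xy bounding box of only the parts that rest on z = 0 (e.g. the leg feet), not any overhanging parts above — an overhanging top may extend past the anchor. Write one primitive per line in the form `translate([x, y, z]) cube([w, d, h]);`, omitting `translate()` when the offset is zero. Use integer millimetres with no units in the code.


translate([338, 492, 0]) cube([3602, 254, 20]);
translate([338, 611, 20]) cube([3602, 16, 238]);
translate([338, 492, 258]) cube([3602, 254, 20]);


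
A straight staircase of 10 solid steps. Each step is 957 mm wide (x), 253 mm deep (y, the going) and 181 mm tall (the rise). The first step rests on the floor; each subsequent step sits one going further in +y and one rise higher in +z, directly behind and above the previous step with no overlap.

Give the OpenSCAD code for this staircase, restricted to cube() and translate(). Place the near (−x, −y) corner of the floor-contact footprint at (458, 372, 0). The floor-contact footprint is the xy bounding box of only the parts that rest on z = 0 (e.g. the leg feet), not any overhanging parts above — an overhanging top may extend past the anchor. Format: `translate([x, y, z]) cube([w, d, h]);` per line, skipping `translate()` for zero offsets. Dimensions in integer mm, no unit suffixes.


translate([458, 372, 0]) cube([957, 253, 181]);
translate([458, 625, 181]) cube([957, 253, 181]);
translate([458, 878, 362]) cube([957, 253, 181]);
translate([458, 1131, 543]) cube([957, 253, 181]);
translate([458, 1384, 724]) cube([957, 253, 181]);
translate([458, 1637, 905]) cube([957, 253, 181]);
translate([458, 1890, 1086]) cube([957, 253, 181]);
translate([458, 2143, 1267]) cube([957, 253, 181]);
translate([458, 2396, 1448]) cube([957, 253, 181]);
translate([458, 2649, 1629]) cube([957, 253, 181]);


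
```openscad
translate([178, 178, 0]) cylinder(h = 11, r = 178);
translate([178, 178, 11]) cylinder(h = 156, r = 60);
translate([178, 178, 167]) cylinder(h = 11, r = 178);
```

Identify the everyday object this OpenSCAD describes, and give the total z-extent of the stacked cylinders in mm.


A spool. The overall height is 178 mm.

Three coaxial cylinders, large–small–large — a spool. Two 11 mm flanges and a 156 mm core give 11 + 156 + 11 = 178 mm.


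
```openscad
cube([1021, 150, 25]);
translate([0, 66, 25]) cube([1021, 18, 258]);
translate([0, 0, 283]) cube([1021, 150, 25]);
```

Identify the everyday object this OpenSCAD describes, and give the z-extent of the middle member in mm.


An I-beam. The web height is 258 mm.

Two wide flanges with a thin centred web — an I-beam. Overall 308 mm minus two 25 mm flanges gives a web of 308 − 2·25 = 258 mm.


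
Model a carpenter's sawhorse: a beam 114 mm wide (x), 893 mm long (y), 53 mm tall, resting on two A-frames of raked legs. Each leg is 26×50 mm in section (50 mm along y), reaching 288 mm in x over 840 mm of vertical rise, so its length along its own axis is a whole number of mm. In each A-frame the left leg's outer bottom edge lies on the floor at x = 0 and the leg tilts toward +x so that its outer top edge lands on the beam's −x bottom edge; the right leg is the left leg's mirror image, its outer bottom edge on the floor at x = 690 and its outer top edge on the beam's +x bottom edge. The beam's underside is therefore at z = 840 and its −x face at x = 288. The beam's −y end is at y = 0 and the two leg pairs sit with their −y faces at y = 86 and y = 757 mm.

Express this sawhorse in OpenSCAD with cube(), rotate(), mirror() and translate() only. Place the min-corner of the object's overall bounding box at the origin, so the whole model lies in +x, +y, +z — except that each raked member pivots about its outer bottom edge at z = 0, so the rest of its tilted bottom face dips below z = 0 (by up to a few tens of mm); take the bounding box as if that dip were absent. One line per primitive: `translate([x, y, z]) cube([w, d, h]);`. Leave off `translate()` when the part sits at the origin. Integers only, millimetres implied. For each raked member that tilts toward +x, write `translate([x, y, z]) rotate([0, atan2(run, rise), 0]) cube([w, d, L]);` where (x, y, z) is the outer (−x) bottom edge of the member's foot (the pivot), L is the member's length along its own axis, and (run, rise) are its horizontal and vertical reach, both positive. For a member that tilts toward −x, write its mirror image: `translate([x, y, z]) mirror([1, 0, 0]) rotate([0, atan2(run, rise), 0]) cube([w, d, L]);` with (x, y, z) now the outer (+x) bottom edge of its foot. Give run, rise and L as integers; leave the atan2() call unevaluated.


// leg length = √(288² + 840²) = 888
// right-leg outer foot x = 2·288 + 114 = 690
// beam min-corner = (288, 0, 840)
translate([288, 0, 840]) cube([114, 893, 53]);
translate([0, 86, 0]) rotate([0, atan2(288, 840), 0]) cube([26, 50, 888]);
translate([690, 86, 0]) mirror([1, 0, 0]) rotate([0, atan2(288, 840), 0]) cube([26, 50, 888]);
translate([0, 757, 0]) rotate([0, atan2(288, 840), 0]) cube([26, 50, 888]);
translate([690, 757, 0]) mirror([1, 0, 0]) rotate([0, atan2(288, 840), 0]) cube([26, 50, 888]);


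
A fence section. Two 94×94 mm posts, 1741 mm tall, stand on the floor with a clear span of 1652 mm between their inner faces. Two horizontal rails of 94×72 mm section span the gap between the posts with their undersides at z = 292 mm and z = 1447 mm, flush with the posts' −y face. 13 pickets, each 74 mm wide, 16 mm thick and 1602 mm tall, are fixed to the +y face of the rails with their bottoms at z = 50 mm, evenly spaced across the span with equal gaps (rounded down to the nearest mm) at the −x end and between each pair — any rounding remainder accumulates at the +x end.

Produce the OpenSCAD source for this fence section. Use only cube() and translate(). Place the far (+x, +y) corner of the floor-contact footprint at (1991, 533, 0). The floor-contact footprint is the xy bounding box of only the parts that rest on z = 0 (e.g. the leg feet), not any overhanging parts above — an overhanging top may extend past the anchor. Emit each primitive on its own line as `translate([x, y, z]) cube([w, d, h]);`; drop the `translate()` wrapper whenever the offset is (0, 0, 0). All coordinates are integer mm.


translate([151, 439, 0]) cube([94, 94, 1741]);
translate([1897, 439, 0]) cube([94, 94, 1741]);
translate([245, 439, 292]) cube([1652, 94, 72]);
translate([245, 439, 1447]) cube([1652, 94, 72]);
translate([294, 533, 50]) cube([74, 16, 1602]);
translate([417, 533, 50]) cube([74, 16, 1602]);
translate([540, 533, 50]) cube([74, 16, 1602]);
translate([663, 533, 50]) cube([74, 16, 1602]);
translate([786, 533, 50]) cube([74, 16, 1602]);
translate([909, 533, 50]) cube([74, 16, 1602]);
translate([1032, 533, 50]) cube([74, 16, 1602]);
translate([1155, 533, 50]) cube([74, 16, 1602]);
translate([1278, 533, 50]) cube([74, 16, 1602]);
translate([1401, 533, 50]) cube([74, 16, 1602]);
translate([1524, 533, 50]) cube([74, 16, 1602]);
translate([1647, 533, 50]) cube([74, 16, 1602]);
translate([1770, 533, 50]) cube([74, 16, 1602]);


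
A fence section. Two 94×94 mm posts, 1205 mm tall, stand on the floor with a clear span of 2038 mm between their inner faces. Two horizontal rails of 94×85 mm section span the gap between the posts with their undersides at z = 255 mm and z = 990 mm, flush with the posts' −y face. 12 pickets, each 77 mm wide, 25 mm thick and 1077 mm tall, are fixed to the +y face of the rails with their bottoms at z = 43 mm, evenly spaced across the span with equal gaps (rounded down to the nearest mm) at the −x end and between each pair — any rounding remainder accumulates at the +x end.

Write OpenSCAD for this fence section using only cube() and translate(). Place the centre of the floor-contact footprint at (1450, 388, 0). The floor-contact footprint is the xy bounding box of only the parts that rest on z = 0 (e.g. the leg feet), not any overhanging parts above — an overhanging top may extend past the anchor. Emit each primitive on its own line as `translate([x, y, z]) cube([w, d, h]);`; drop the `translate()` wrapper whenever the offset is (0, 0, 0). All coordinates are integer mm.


translate([337, 341, 0]) cube([94, 94, 1205]);
translate([2469, 341, 0]) cube([94, 94, 1205]);
translate([431, 341, 255]) cube([2038, 94, 85]);
translate([431, 341, 990]) cube([2038, 94, 85]);
translate([516, 435, 43]) cube([77, 25, 1077]);
translate([678, 435, 43]) cube([77, 25, 1077]);
translate([840, 435, 43]) cube([77, 25, 1077]);
translate([1002, 435, 43]) cube([77, 25, 1077]);
translate([1164, 435, 43]) cube([77, 25, 1077]);
translate([1326, 435, 43]) cube([77, 25, 1077]);
translate([1488, 435, 43]) cube([77, 25, 1077]);
translate([1650, 435, 43]) cube([77, 25, 1077]);
translate([1812, 435, 43]) cube([77, 25, 1077]);
translate([1974, 435, 43]) cube([77, 25, 1077]);
translate([2136, 435, 43]) cube([77, 25, 1077]);
translate([2298, 435, 43]) cube([77, 25, 1077]);


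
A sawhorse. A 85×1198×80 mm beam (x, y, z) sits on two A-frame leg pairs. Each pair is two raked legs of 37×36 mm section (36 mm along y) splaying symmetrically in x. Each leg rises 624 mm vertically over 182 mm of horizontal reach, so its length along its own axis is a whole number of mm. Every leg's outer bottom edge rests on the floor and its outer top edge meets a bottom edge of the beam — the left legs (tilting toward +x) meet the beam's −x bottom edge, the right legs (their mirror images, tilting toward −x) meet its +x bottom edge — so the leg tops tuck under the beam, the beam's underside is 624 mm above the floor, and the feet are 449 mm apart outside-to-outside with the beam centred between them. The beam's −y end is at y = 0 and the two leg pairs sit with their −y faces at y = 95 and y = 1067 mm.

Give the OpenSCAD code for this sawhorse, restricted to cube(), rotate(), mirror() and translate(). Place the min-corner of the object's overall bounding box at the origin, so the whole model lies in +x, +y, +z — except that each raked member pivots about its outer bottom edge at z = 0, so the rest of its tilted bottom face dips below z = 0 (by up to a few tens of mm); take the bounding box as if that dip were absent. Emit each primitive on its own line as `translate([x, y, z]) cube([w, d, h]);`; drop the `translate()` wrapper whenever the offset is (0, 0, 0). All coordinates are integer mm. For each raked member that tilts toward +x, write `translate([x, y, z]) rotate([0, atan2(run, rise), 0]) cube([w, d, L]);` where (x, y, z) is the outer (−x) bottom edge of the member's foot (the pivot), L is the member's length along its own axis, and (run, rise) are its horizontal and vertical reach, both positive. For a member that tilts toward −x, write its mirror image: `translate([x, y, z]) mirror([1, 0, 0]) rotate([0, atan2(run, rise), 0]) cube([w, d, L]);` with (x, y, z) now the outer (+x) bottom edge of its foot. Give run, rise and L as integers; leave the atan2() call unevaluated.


translate([182, 0, 624]) cube([85, 1198, 80]);
translate([0, 95, 0]) rotate([0, atan2(182, 624), 0]) cube([37, 36, 650]);
translate([449, 95, 0]) mirror([1, 0, 0]) rotate([0, atan2(182, 624), 0]) cube([37, 36, 650]);
translate([0, 1067, 0]) rotate([0, atan2(182, 624), 0]) cube([37, 36, 650]);
translate([449, 1067, 0]) mirror([1, 0, 0]) rotate([0, atan2(182, 624), 0]) cube([37, 36, 650]);


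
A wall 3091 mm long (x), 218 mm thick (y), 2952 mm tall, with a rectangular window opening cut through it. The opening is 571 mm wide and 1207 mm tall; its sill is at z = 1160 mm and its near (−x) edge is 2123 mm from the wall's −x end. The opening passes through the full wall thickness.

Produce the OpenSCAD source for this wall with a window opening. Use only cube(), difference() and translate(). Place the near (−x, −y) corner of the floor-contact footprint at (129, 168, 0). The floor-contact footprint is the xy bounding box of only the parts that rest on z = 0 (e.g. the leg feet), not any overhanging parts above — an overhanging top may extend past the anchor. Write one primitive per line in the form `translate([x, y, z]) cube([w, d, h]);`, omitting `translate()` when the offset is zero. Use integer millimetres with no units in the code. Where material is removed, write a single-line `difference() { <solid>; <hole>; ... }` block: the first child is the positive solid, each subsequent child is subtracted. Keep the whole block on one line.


difference() { translate([129, 168, 0]) cube([3091, 218, 2952]); translate([2252, 168, 1160]) cube([571, 218, 1207]); }


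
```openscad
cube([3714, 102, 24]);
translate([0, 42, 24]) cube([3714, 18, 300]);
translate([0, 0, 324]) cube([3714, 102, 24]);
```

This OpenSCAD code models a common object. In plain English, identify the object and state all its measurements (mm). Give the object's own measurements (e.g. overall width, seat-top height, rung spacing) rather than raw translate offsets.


An I-beam lying along x, 3714 mm long. Overall section height 348 mm. Two flanges 102 mm wide (y) and 24 mm thick, one on the floor and one at the top; a web 18 mm thick runs between them, centred on the flange width.


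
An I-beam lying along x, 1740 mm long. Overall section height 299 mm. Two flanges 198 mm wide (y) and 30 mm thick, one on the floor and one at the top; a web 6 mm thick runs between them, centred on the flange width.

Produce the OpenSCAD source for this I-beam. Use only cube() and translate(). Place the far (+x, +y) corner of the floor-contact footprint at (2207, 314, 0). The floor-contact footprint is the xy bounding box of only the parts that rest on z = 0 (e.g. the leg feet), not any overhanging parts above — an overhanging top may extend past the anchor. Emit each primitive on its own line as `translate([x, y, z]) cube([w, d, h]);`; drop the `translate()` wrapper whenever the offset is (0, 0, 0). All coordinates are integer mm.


translate([467, 116, 0]) cube([1740, 198, 30]);
translate([467, 212, 30]) cube([1740, 6, 239]);
translate([467, 116, 269]) cube([1740, 198, 30]);


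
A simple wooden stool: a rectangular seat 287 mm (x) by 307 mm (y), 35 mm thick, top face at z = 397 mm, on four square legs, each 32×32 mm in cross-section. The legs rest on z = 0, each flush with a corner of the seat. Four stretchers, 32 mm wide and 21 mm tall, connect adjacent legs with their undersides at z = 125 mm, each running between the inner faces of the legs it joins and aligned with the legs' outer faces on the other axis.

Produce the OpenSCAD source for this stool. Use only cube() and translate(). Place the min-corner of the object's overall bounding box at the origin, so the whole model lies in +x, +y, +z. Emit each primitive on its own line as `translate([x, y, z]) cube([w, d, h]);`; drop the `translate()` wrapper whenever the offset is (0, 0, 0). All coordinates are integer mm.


// leg_h = 397 - 35 = 362
// stretcher span = 287 - 2*32 = 223
translate([0, 0, 362]) cube([287, 307, 35]);
cube([32, 32, 362]);
translate([255, 0, 0]) cube([32, 32, 362]);
translate([0, 275, 0]) cube([32, 32, 362]);
translate([255, 275, 0]) cube([32, 32, 362]);
translate([32, 0, 125]) cube([223, 32, 21]);
translate([32, 275, 125]) cube([223, 32, 21]);
translate([0, 32, 125]) cube([32, 243, 21]);
translate([255, 32, 125]) cube([32, 243, 21]);


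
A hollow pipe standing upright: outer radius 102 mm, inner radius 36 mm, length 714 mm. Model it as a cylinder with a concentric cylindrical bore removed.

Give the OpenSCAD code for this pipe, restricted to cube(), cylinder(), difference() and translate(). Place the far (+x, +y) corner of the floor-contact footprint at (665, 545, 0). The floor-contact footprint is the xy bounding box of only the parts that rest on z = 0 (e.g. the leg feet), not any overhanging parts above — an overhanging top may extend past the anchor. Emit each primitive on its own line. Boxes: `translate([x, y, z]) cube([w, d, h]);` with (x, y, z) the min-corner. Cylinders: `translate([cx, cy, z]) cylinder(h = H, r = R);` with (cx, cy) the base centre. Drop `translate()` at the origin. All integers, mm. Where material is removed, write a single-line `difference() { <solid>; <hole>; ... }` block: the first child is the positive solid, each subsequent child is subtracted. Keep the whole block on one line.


difference() { translate([563, 443, 0]) cylinder(h = 714, r = 102); translate([563, 443, 0]) cylinder(h = 714, r = 36); }


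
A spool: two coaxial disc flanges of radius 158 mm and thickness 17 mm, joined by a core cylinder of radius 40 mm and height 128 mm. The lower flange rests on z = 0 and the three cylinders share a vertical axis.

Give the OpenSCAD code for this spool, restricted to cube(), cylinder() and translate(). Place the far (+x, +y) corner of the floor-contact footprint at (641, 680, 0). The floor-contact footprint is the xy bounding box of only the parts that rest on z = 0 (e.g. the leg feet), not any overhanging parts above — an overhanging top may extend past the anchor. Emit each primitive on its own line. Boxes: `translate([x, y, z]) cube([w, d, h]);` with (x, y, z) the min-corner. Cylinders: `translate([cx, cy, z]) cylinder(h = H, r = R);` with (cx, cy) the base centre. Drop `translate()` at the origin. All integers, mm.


translate([483, 522, 0]) cylinder(h = 17, r = 158);
translate([483, 522, 17]) cylinder(h = 128, r = 40);
translate([483, 522, 145]) cylinder(h = 17, r = 158);


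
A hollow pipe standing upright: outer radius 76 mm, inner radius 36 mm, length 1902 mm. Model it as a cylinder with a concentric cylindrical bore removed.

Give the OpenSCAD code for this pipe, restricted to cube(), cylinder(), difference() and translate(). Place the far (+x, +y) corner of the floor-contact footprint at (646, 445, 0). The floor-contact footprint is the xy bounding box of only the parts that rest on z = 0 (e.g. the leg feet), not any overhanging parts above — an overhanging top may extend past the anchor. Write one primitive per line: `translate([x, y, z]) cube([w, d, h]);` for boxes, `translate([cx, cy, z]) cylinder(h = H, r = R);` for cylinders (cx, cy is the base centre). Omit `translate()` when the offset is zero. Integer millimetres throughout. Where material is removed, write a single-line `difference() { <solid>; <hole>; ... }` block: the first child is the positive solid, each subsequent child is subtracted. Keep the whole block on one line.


difference() { translate([570, 369, 0]) cylinder(h = 1902, r = 76); translate([570, 369, 0]) cylinder(h = 1902, r = 36); }


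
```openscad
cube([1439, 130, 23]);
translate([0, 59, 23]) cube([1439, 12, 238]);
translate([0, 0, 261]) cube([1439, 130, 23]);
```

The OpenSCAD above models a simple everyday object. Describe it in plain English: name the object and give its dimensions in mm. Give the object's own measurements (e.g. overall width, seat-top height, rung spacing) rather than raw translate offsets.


An I-beam lying along x, 1439 mm long. Overall section height 284 mm. Two flanges 130 mm wide (y) and 23 mm thick, one on the floor and one at the top; a web 12 mm thick runs between them, centred on the flange width.


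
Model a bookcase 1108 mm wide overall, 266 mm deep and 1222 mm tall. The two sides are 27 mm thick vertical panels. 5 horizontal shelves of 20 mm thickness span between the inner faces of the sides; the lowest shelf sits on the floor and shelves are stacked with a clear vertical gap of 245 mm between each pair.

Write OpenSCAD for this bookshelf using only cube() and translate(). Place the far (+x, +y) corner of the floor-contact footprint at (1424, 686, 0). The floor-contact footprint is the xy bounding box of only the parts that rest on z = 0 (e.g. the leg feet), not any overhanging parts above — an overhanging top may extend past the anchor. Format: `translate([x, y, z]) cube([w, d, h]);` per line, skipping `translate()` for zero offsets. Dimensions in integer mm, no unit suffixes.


translate([316, 420, 0]) cube([27, 266, 1222]);
translate([1397, 420, 0]) cube([27, 266, 1222]);
translate([343, 420, 0]) cube([1054, 266, 20]);
translate([343, 420, 265]) cube([1054, 266, 20]);
translate([343, 420, 530]) cube([1054, 266, 20]);
translate([343, 420, 795]) cube([1054, 266, 20]);
translate([343, 420, 1060]) cube([1054, 266, 20]);


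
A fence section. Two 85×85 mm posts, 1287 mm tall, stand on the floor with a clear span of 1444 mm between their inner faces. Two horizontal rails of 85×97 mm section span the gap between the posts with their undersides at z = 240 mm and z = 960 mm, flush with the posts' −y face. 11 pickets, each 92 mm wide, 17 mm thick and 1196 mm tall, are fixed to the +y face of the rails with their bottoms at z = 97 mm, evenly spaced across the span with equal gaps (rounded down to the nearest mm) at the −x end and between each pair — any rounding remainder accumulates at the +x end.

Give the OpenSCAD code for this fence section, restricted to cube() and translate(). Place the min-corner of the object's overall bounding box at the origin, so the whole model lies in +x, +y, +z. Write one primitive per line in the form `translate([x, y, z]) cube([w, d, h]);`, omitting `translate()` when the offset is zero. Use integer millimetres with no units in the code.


cube([85, 85, 1287]);
translate([1529, 0, 0]) cube([85, 85, 1287]);
translate([85, 0, 240]) cube([1444, 85, 97]);
translate([85, 0, 960]) cube([1444, 85, 97]);
translate([121, 85, 97]) cube([92, 17, 1196]);
translate([249, 85, 97]) cube([92, 17, 1196]);
translate([377, 85, 97]) cube([92, 17, 1196]);
translate([505, 85, 97]) cube([92, 17, 1196]);
translate([633, 85, 97]) cube([92, 17, 1196]);
translate([761, 85, 97]) cube([92, 17, 1196]);
translate([889, 85, 97]) cube([92, 17, 1196]);
translate([1017, 85, 97]) cube([92, 17, 1196]);
translate([1145, 85, 97]) cube([92, 17, 1196]);
translate([1273, 85, 97]) cube([92, 17, 1196]);
translate([1401, 85, 97]) cube([92, 17, 1196]);


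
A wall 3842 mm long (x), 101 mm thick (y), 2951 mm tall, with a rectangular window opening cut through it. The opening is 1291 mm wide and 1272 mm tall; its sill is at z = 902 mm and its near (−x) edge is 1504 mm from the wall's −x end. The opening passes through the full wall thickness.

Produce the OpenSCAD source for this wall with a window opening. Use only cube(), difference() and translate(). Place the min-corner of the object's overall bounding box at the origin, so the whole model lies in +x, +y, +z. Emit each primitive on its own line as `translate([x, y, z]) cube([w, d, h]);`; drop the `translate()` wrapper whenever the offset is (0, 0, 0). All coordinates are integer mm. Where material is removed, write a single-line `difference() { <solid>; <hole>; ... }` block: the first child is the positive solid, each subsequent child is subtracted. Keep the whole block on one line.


difference() { cube([3842, 101, 2951]); translate([1504, 0, 902]) cube([1291, 101, 1272]); }


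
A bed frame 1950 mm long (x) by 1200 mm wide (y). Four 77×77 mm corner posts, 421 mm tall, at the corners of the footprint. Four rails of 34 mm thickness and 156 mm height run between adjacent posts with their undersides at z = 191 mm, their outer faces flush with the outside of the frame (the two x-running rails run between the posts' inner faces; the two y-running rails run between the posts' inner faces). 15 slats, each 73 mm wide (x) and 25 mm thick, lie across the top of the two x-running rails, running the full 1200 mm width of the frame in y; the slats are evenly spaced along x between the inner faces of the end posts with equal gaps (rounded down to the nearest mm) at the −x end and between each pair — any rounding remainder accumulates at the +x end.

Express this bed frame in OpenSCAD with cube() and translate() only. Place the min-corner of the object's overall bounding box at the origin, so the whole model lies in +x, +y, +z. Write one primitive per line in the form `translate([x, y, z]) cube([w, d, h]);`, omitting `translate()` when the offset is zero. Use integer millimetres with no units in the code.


// slat z = rail_z + rail_h = 191 + 156 = 347
// slat gap = ⌊(1796 − 15·73) / 16⌋ = 43
cube([77, 77, 421]);
translate([0, 1123, 0]) cube([77, 77, 421]);
translate([1873, 0, 0]) cube([77, 77, 421]);
translate([1873, 1123, 0]) cube([77, 77, 421]);
translate([77, 0, 191]) cube([1796, 34, 156]);
translate([77, 1166, 191]) cube([1796, 34, 156]);
translate([0, 77, 191]) cube([34, 1046, 156]);
translate([1916, 77, 191]) cube([34, 1046, 156]);
translate([120, 0, 347]) cube([73, 1200, 25]);
translate([236, 0, 347]) cube([73, 1200, 25]);
translate([352, 0, 347]) cube([73, 1200, 25]);
translate([468, 0, 347]) cube([73, 1200, 25]);
translate([584, 0, 347]) cube([73, 1200, 25]);
translate([700, 0, 347]) cube([73, 1200, 25]);
translate([816, 0, 347]) cube([73, 1200, 25]);
translate([932, 0, 347]) cube([73, 1200, 25]);
translate([1048, 0, 347]) cube([73, 1200, 25]);
translate([1164, 0, 347]) cube([73, 1200, 25]);
translate([1280, 0, 347]) cube([73, 1200, 25]);
translate([1396, 0, 347]) cube([73, 1200, 25]);
translate([1512, 0, 347]) cube([73, 1200, 25]);
translate([1628, 0, 347]) cube([73, 1200, 25]);
translate([1744, 0, 347]) cube([73, 1200, 25]);


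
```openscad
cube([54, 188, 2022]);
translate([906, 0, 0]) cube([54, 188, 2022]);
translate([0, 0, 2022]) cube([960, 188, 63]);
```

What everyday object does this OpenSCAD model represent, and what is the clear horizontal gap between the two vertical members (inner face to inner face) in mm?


A door frame. The clear opening width is 852 mm.

Two 2022 mm tall posts with a header on top — a door frame. The left jamb is 54 mm wide at x = 0; the right jamb starts at x = 906. The clear opening is 906 − 54 = 852 mm.


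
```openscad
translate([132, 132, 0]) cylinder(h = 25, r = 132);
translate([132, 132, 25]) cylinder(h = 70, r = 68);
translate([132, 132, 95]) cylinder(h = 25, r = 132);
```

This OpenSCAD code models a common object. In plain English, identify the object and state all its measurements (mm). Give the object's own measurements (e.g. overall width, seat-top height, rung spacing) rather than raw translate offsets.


A spool: two coaxial disc flanges of radius 132 mm and thickness 25 mm, joined by a core cylinder of radius 68 mm and height 70 mm. The lower flange rests on z = 0 and the three cylinders share a vertical axis.


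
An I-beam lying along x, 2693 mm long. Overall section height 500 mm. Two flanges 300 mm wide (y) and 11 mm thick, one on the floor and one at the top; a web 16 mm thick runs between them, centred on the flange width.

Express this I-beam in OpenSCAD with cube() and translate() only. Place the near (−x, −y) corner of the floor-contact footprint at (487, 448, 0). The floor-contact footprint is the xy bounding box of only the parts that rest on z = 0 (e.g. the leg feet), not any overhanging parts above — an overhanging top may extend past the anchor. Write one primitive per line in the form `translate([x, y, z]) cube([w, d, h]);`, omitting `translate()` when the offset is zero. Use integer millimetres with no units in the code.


translate([487, 448, 0]) cube([2693, 300, 11]);
translate([487, 590, 11]) cube([2693, 16, 478]);
translate([487, 448, 489]) cube([2693, 300, 11]);


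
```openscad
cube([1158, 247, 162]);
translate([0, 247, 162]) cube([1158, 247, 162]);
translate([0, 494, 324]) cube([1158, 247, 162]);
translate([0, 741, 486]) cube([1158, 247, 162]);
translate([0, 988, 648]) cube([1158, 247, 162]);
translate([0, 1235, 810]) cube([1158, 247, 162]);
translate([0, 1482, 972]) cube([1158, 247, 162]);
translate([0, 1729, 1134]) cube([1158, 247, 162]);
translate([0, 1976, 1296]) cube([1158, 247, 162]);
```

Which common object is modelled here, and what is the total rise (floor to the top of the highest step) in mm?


A staircase. The total rise is 1458 mm.

9 identical blocks, each offset up and back from the previous — a staircase. Each step is 162 mm tall and there are 9 of them, so the total rise is 9 × 162 = 1458 mm.


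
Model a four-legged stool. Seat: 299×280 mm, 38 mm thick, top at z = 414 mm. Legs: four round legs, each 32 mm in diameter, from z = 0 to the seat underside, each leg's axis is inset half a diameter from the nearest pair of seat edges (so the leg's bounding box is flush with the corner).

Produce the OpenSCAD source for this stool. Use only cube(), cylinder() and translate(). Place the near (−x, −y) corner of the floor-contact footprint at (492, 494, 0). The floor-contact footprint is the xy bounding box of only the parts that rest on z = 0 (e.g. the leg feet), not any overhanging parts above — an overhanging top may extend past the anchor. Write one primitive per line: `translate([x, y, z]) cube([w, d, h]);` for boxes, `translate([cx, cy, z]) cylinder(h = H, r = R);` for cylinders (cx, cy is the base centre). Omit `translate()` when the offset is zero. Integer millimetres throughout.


translate([492, 494, 376]) cube([299, 280, 38]);
translate([508, 510, 0]) cylinder(h = 376, r = 16);
translate([775, 510, 0]) cylinder(h = 376, r = 16);
translate([508, 758, 0]) cylinder(h = 376, r = 16);
translate([775, 758, 0]) cylinder(h = 376, r = 16);


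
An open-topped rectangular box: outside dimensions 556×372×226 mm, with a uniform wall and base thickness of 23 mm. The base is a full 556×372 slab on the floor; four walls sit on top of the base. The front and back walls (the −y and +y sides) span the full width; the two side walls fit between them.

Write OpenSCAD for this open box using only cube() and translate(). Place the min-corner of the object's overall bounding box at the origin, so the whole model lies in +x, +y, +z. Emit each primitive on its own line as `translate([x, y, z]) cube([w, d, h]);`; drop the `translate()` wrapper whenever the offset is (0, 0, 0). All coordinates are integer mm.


cube([556, 372, 23]);
translate([0, 0, 23]) cube([556, 23, 203]);
translate([0, 349, 23]) cube([556, 23, 203]);
translate([0, 23, 23]) cube([23, 326, 203]);
translate([533, 23, 23]) cube([23, 326, 203]);


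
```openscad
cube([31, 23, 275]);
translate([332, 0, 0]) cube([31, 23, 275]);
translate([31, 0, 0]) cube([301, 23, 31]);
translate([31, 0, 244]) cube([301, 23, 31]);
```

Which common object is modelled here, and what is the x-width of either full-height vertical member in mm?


A picture frame. The border width is 31 mm.

Four thin pieces enclosing a rectangular opening — a picture frame. The two full-height stiles are 275 mm tall; the top rail sits at z = 244 and is 31 mm tall, so the border above the opening is 275 − 244 = 31 mm, matching the stile x-width.
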